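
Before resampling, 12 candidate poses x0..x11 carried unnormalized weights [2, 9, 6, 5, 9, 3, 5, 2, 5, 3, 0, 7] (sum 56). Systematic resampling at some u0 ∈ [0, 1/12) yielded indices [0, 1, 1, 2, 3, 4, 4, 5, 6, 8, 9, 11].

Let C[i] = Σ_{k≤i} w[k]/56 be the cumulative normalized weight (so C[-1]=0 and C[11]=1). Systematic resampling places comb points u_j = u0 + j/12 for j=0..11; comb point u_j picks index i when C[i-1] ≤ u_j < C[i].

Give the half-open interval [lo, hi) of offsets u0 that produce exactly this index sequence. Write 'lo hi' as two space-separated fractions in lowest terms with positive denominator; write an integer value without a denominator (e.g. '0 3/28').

0 1/42

C = [1/28, 11/56, 17/56, 11/28, 31/56, 17/28, 39/56, 41/56, 23/28, 7/8, 7/8, 1]
j=0 picked index 0: u0 ∈ [0, 1/28)
j=1 picked index 1: u0 ∈ [-1/21, 19/168)
j=2 picked index 1: u0 ∈ [-11/84, 5/168)
j=3 picked index 2: u0 ∈ [-3/56, 3/56)
j=4 picked index 3: u0 ∈ [-5/168, 5/84)
j=5 picked index 4: u0 ∈ [-1/42, 23/168)
j=6 picked index 4: u0 ∈ [-3/28, 3/56)
j=7 picked index 5: u0 ∈ [-5/168, 1/42)
j=8 picked index 6: u0 ∈ [-5/84, 5/168)
j=9 picked index 8: u0 ∈ [-1/56, 1/14)
j=10 picked index 9: u0 ∈ [-1/84, 1/24)
j=11 picked index 11: u0 ∈ [-1/24, 1/12)
intersection: [0, 1/42)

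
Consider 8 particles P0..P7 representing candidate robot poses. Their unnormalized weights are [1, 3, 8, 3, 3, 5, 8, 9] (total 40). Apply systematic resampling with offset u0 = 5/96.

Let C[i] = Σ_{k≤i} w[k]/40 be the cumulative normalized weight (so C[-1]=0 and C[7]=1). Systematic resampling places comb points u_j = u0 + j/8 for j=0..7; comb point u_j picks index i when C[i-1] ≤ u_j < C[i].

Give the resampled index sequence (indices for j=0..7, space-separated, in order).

1 2 3 4 5 6 7 7

C = [1/40, 1/10, 3/10, 3/8, 9/20, 23/40, 31/40, 1]
j=0: u_0=5/96 ∈ [1/40, 1/10) → index 1
j=1: u_1=17/96 ∈ [1/10, 3/10) → index 2
j=2: u_2=29/96 ∈ [3/10, 3/8) → index 3
j=3: u_3=41/96 ∈ [3/8, 9/20) → index 4
j=4: u_4=53/96 ∈ [9/20, 23/40) → index 5
j=5: u_5=65/96 ∈ [23/40, 31/40) → index 6
j=6: u_6=77/96 ∈ [31/40, 1) → index 7
j=7: u_7=89/96 ∈ [31/40, 1) → index 7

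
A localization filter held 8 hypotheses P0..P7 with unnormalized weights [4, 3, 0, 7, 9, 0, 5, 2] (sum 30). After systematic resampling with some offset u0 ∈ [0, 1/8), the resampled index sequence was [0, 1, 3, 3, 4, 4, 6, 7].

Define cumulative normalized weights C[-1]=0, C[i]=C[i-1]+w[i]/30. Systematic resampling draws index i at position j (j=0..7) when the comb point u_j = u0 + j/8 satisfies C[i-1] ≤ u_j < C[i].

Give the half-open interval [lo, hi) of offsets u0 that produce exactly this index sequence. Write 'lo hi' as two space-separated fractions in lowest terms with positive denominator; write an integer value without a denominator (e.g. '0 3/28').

7/120 11/120

C = [2/15, 7/30, 7/30, 7/15, 23/30, 23/30, 14/15, 1]
j=0 picked index 0: u0 ∈ [0, 2/15)
j=1 picked index 1: u0 ∈ [1/120, 13/120)
j=2 picked index 3: u0 ∈ [-1/60, 13/60)
j=3 picked index 3: u0 ∈ [-17/120, 11/120)
j=4 picked index 4: u0 ∈ [-1/30, 4/15)
j=5 picked index 4: u0 ∈ [-19/120, 17/120)
j=6 picked index 6: u0 ∈ [1/60, 11/60)
j=7 picked index 7: u0 ∈ [7/120, 1/8)
intersection: [7/120, 11/120)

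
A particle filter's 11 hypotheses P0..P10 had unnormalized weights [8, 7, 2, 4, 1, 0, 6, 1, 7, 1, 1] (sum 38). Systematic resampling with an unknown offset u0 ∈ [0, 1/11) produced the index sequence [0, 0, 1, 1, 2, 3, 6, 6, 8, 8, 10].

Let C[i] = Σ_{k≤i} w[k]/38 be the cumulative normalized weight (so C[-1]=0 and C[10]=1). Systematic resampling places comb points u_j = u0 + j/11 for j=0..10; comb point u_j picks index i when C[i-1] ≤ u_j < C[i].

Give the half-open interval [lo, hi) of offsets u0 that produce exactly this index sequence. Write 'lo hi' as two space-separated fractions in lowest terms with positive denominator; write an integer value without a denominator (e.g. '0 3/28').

27/418 35/418

C = [4/19, 15/38, 17/38, 21/38, 11/19, 11/19, 14/19, 29/38, 18/19, 37/38, 1]
j=0 picked index 0: u0 ∈ [0, 4/19)
j=1 picked index 0: u0 ∈ [-1/11, 25/209)
j=2 picked index 1: u0 ∈ [6/209, 89/418)
j=3 picked index 1: u0 ∈ [-13/209, 51/418)
j=4 picked index 2: u0 ∈ [13/418, 35/418)
j=5 picked index 3: u0 ∈ [-3/418, 41/418)
j=6 picked index 6: u0 ∈ [7/209, 40/209)
j=7 picked index 6: u0 ∈ [-12/209, 21/209)
j=8 picked index 8: u0 ∈ [15/418, 46/209)
j=9 picked index 8: u0 ∈ [-23/418, 27/209)
j=10 picked index 10: u0 ∈ [27/418, 1/11)
intersection: [27/418, 35/418)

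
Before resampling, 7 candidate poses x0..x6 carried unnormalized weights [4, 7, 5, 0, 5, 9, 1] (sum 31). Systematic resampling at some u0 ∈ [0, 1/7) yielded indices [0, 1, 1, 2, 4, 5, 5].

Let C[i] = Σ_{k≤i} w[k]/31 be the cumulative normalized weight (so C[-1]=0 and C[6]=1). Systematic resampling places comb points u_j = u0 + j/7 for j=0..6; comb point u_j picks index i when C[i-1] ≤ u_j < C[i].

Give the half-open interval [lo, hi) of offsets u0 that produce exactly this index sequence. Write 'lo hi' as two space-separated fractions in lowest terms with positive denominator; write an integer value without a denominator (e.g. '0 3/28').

C = [4/31, 11/31, 16/31, 16/31, 21/31, 30/31, 1]
j=0 picked index 0: u0 ∈ [0, 4/31)
j=1 picked index 1: u0 ∈ [-3/217, 46/217)
j=2 picked index 1: u0 ∈ [-34/217, 15/217)
j=3 picked index 2: u0 ∈ [-16/217, 19/217)
j=4 picked index 4: u0 ∈ [-12/217, 23/217)
j=5 picked index 5: u0 ∈ [-8/217, 55/217)
j=6 picked index 5: u0 ∈ [-39/217, 24/217)
intersection: [0, 15/217)

0 15/217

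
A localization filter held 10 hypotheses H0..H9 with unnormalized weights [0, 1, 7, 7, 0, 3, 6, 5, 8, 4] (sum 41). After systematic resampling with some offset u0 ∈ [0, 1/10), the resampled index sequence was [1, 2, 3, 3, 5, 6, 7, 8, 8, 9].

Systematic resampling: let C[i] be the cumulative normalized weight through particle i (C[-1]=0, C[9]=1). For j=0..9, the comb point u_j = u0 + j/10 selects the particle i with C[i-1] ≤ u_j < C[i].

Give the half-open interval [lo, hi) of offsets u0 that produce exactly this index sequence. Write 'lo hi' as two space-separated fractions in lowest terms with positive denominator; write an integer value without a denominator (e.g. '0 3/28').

3/410 1/41

C = [0, 1/41, 8/41, 15/41, 15/41, 18/41, 24/41, 29/41, 37/41, 1]
j=0 picked index 1: u0 ∈ [0, 1/41)
j=1 picked index 2: u0 ∈ [-31/410, 39/410)
j=2 picked index 3: u0 ∈ [-1/205, 34/205)
j=3 picked index 3: u0 ∈ [-43/410, 27/410)
j=4 picked index 5: u0 ∈ [-7/205, 8/205)
j=5 picked index 6: u0 ∈ [-5/82, 7/82)
j=6 picked index 7: u0 ∈ [-3/205, 22/205)
j=7 picked index 8: u0 ∈ [3/410, 83/410)
j=8 picked index 8: u0 ∈ [-19/205, 21/205)
j=9 picked index 9: u0 ∈ [1/410, 1/10)
intersection: [3/410, 1/41)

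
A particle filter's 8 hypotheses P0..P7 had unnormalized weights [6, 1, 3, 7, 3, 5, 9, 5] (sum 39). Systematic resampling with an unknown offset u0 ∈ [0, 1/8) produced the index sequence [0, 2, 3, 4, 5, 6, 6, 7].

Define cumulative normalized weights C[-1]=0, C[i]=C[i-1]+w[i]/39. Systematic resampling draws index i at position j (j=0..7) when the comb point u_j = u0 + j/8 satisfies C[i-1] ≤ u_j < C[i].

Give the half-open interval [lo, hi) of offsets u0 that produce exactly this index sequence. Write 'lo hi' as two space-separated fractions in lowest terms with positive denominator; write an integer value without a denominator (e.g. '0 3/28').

C = [2/13, 7/39, 10/39, 17/39, 20/39, 25/39, 34/39, 1]
j=0 picked index 0: u0 ∈ [0, 2/13)
j=1 picked index 2: u0 ∈ [17/312, 41/312)
j=2 picked index 3: u0 ∈ [1/156, 29/156)
j=3 picked index 4: u0 ∈ [19/312, 43/312)
j=4 picked index 5: u0 ∈ [1/78, 11/78)
j=5 picked index 6: u0 ∈ [5/312, 77/312)
j=6 picked index 6: u0 ∈ [-17/156, 19/156)
j=7 picked index 7: u0 ∈ [-1/312, 1/8)
intersection: [19/312, 19/156)

19/312 19/156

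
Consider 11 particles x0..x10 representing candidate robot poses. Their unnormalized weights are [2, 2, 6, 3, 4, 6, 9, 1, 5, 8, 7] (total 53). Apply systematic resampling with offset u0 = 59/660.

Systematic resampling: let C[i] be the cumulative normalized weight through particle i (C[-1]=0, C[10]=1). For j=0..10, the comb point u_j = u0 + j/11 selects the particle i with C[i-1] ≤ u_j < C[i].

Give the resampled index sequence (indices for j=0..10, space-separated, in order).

2 2 4 5 6 6 8 9 9 10 10

C = [2/53, 4/53, 10/53, 13/53, 17/53, 23/53, 32/53, 33/53, 38/53, 46/53, 1]
j=0: u_0=59/660 ∈ [4/53, 10/53) → index 2
j=1: u_1=119/660 ∈ [4/53, 10/53) → index 2
j=2: u_2=179/660 ∈ [13/53, 17/53) → index 4
j=3: u_3=239/660 ∈ [17/53, 23/53) → index 5
j=4: u_4=299/660 ∈ [23/53, 32/53) → index 6
j=5: u_5=359/660 ∈ [23/53, 32/53) → index 6
j=6: u_6=419/660 ∈ [33/53, 38/53) → index 8
j=7: u_7=479/660 ∈ [38/53, 46/53) → index 9
j=8: u_8=49/60 ∈ [38/53, 46/53) → index 9
j=9: u_9=599/660 ∈ [46/53, 1) → index 10
j=10: u_10=659/660 ∈ [46/53, 1) → index 10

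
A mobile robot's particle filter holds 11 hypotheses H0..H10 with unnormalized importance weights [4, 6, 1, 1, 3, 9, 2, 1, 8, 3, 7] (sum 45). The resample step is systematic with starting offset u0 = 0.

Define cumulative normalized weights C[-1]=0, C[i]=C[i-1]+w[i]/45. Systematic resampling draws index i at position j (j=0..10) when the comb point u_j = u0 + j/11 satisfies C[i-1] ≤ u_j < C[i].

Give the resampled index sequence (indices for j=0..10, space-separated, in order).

C = [4/45, 2/9, 11/45, 4/15, 1/3, 8/15, 26/45, 3/5, 7/9, 38/45, 1]
j=0: u_0=0 ∈ [0, 4/45) → index 0
j=1: u_1=1/11 ∈ [4/45, 2/9) → index 1
j=2: u_2=2/11 ∈ [4/45, 2/9) → index 1
j=3: u_3=3/11 ∈ [4/15, 1/3) → index 4
j=4: u_4=4/11 ∈ [1/3, 8/15) → index 5
j=5: u_5=5/11 ∈ [1/3, 8/15) → index 5
j=6: u_6=6/11 ∈ [8/15, 26/45) → index 6
j=7: u_7=7/11 ∈ [3/5, 7/9) → index 8
j=8: u_8=8/11 ∈ [3/5, 7/9) → index 8
j=9: u_9=9/11 ∈ [7/9, 38/45) → index 9
j=10: u_10=10/11 ∈ [38/45, 1) → index 10

0 1 1 4 5 5 6 8 8 9 10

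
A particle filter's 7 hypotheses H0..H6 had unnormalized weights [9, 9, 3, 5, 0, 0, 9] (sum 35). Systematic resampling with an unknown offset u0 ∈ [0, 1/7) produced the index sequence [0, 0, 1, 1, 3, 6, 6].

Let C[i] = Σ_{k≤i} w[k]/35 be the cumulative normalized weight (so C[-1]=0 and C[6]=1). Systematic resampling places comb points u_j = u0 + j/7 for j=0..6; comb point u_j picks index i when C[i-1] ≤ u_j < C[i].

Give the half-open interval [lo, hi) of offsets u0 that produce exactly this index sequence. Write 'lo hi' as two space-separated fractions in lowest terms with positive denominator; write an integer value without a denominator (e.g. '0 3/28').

1/35 3/35

C = [9/35, 18/35, 3/5, 26/35, 26/35, 26/35, 1]
j=0 picked index 0: u0 ∈ [0, 9/35)
j=1 picked index 0: u0 ∈ [-1/7, 4/35)
j=2 picked index 1: u0 ∈ [-1/35, 8/35)
j=3 picked index 1: u0 ∈ [-6/35, 3/35)
j=4 picked index 3: u0 ∈ [1/35, 6/35)
j=5 picked index 6: u0 ∈ [1/35, 2/7)
j=6 picked index 6: u0 ∈ [-4/35, 1/7)
intersection: [1/35, 3/35)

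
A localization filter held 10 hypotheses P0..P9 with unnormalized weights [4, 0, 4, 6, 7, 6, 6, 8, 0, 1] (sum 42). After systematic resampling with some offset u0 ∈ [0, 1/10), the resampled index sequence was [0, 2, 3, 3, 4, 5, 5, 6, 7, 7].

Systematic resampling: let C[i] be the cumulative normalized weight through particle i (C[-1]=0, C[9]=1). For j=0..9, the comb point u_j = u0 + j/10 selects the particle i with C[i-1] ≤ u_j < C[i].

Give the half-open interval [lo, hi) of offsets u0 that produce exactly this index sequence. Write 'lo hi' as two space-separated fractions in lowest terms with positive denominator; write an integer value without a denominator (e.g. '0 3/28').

0 1/30

C = [2/21, 2/21, 4/21, 1/3, 1/2, 9/14, 11/14, 41/42, 41/42, 1]
j=0 picked index 0: u0 ∈ [0, 2/21)
j=1 picked index 2: u0 ∈ [-1/210, 19/210)
j=2 picked index 3: u0 ∈ [-1/105, 2/15)
j=3 picked index 3: u0 ∈ [-23/210, 1/30)
j=4 picked index 4: u0 ∈ [-1/15, 1/10)
j=5 picked index 5: u0 ∈ [0, 1/7)
j=6 picked index 5: u0 ∈ [-1/10, 3/70)
j=7 picked index 6: u0 ∈ [-2/35, 3/35)
j=8 picked index 7: u0 ∈ [-1/70, 37/210)
j=9 picked index 7: u0 ∈ [-4/35, 8/105)
intersection: [0, 1/30)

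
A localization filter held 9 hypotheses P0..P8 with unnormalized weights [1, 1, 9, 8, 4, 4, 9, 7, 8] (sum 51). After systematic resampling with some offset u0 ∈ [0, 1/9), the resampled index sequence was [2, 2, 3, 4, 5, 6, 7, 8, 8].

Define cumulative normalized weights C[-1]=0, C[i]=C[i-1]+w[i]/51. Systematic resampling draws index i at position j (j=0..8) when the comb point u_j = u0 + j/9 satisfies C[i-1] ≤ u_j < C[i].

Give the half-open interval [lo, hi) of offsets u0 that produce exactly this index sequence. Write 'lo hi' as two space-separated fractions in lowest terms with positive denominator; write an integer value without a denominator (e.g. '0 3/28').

10/153 13/153

C = [1/51, 2/51, 11/51, 19/51, 23/51, 9/17, 12/17, 43/51, 1]
j=0 picked index 2: u0 ∈ [2/51, 11/51)
j=1 picked index 2: u0 ∈ [-11/153, 16/153)
j=2 picked index 3: u0 ∈ [-1/153, 23/153)
j=3 picked index 4: u0 ∈ [2/51, 2/17)
j=4 picked index 5: u0 ∈ [1/153, 13/153)
j=5 picked index 6: u0 ∈ [-4/153, 23/153)
j=6 picked index 7: u0 ∈ [2/51, 3/17)
j=7 picked index 8: u0 ∈ [10/153, 2/9)
j=8 picked index 8: u0 ∈ [-7/153, 1/9)
intersection: [10/153, 13/153)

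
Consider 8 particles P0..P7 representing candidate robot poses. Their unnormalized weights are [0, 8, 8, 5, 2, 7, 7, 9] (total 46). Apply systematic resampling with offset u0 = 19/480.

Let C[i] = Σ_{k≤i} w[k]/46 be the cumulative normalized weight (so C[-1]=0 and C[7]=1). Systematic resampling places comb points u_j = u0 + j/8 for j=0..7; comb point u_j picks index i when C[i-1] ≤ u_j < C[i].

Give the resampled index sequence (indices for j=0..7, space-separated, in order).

C = [0, 4/23, 8/23, 21/46, 1/2, 15/23, 37/46, 1]
j=0: u_0=19/480 ∈ [0, 4/23) → index 1
j=1: u_1=79/480 ∈ [0, 4/23) → index 1
j=2: u_2=139/480 ∈ [4/23, 8/23) → index 2
j=3: u_3=199/480 ∈ [8/23, 21/46) → index 3
j=4: u_4=259/480 ∈ [1/2, 15/23) → index 5
j=5: u_5=319/480 ∈ [15/23, 37/46) → index 6
j=6: u_6=379/480 ∈ [15/23, 37/46) → index 6
j=7: u_7=439/480 ∈ [37/46, 1) → index 7

1 1 2 3 5 6 6 7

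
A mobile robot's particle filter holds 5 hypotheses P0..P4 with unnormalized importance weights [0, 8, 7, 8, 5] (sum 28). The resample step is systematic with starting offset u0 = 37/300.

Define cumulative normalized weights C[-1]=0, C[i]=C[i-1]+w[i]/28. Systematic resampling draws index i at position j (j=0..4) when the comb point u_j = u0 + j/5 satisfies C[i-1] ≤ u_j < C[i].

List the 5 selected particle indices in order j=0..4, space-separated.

1 2 2 3 4

C = [0, 2/7, 15/28, 23/28, 1]
j=0: u_0=37/300 ∈ [0, 2/7) → index 1
j=1: u_1=97/300 ∈ [2/7, 15/28) → index 2
j=2: u_2=157/300 ∈ [2/7, 15/28) → index 2
j=3: u_3=217/300 ∈ [15/28, 23/28) → index 3
j=4: u_4=277/300 ∈ [23/28, 1) → index 4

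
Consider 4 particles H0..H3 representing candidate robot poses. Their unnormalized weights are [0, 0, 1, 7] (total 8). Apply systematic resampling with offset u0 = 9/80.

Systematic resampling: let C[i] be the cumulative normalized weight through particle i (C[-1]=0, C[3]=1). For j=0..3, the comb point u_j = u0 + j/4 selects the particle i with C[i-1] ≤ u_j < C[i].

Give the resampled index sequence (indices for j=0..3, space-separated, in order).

2 3 3 3

C = [0, 0, 1/8, 1]
j=0: u_0=9/80 ∈ [0, 1/8) → index 2
j=1: u_1=29/80 ∈ [1/8, 1) → index 3
j=2: u_2=49/80 ∈ [1/8, 1) → index 3
j=3: u_3=69/80 ∈ [1/8, 1) → index 3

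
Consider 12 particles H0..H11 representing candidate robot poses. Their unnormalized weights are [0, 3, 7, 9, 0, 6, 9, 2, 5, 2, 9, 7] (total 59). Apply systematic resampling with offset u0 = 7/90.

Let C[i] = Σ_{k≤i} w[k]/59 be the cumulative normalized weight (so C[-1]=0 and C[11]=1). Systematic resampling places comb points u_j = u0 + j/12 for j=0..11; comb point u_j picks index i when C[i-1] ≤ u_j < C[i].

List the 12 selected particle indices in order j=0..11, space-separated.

C = [0, 3/59, 10/59, 19/59, 19/59, 25/59, 34/59, 36/59, 41/59, 43/59, 52/59, 1]
j=0: u_0=7/90 ∈ [3/59, 10/59) → index 2
j=1: u_1=29/180 ∈ [3/59, 10/59) → index 2
j=2: u_2=11/45 ∈ [10/59, 19/59) → index 3
j=3: u_3=59/180 ∈ [19/59, 25/59) → index 5
j=4: u_4=37/90 ∈ [19/59, 25/59) → index 5
j=5: u_5=89/180 ∈ [25/59, 34/59) → index 6
j=6: u_6=26/45 ∈ [34/59, 36/59) → index 7
j=7: u_7=119/180 ∈ [36/59, 41/59) → index 8
j=8: u_8=67/90 ∈ [43/59, 52/59) → index 10
j=9: u_9=149/180 ∈ [43/59, 52/59) → index 10
j=10: u_10=41/45 ∈ [52/59, 1) → index 11
j=11: u_11=179/180 ∈ [52/59, 1) → index 11

2 2 3 5 5 6 7 8 10 10 11 11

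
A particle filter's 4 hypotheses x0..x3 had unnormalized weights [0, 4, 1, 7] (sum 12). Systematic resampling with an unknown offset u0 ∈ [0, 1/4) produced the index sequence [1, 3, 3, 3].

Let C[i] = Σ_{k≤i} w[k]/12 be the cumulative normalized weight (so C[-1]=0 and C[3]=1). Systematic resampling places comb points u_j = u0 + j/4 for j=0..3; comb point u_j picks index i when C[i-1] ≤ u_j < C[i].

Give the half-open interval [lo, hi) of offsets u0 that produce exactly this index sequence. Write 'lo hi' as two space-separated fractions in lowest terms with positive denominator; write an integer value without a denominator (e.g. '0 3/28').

1/6 1/4

C = [0, 1/3, 5/12, 1]
j=0 picked index 1: u0 ∈ [0, 1/3)
j=1 picked index 3: u0 ∈ [1/6, 3/4)
j=2 picked index 3: u0 ∈ [-1/12, 1/2)
j=3 picked index 3: u0 ∈ [-1/3, 1/4)
intersection: [1/6, 1/4)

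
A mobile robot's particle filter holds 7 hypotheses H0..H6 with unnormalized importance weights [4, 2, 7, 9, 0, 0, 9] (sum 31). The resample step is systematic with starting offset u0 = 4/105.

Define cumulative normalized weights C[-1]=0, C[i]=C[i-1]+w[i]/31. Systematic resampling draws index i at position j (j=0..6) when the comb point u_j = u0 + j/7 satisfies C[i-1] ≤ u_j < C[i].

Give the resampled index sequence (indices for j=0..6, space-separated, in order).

0 1 2 3 3 6 6

C = [4/31, 6/31, 13/31, 22/31, 22/31, 22/31, 1]
j=0: u_0=4/105 ∈ [0, 4/31) → index 0
j=1: u_1=19/105 ∈ [4/31, 6/31) → index 1
j=2: u_2=34/105 ∈ [6/31, 13/31) → index 2
j=3: u_3=7/15 ∈ [13/31, 22/31) → index 3
j=4: u_4=64/105 ∈ [13/31, 22/31) → index 3
j=5: u_5=79/105 ∈ [22/31, 1) → index 6
j=6: u_6=94/105 ∈ [22/31, 1) → index 6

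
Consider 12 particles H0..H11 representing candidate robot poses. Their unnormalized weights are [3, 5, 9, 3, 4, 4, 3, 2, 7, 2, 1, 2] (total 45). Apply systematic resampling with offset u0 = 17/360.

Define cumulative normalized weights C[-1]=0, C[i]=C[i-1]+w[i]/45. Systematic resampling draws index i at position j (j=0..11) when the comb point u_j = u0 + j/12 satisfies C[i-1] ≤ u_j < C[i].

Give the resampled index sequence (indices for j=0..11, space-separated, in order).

C = [1/15, 8/45, 17/45, 4/9, 8/15, 28/45, 31/45, 11/15, 8/9, 14/15, 43/45, 1]
j=0: u_0=17/360 ∈ [0, 1/15) → index 0
j=1: u_1=47/360 ∈ [1/15, 8/45) → index 1
j=2: u_2=77/360 ∈ [8/45, 17/45) → index 2
j=3: u_3=107/360 ∈ [8/45, 17/45) → index 2
j=4: u_4=137/360 ∈ [17/45, 4/9) → index 3
j=5: u_5=167/360 ∈ [4/9, 8/15) → index 4
j=6: u_6=197/360 ∈ [8/15, 28/45) → index 5
j=7: u_7=227/360 ∈ [28/45, 31/45) → index 6
j=8: u_8=257/360 ∈ [31/45, 11/15) → index 7
j=9: u_9=287/360 ∈ [11/15, 8/9) → index 8
j=10: u_10=317/360 ∈ [11/15, 8/9) → index 8
j=11: u_11=347/360 ∈ [43/45, 1) → index 11

0 1 2 2 3 4 5 6 7 8 8 11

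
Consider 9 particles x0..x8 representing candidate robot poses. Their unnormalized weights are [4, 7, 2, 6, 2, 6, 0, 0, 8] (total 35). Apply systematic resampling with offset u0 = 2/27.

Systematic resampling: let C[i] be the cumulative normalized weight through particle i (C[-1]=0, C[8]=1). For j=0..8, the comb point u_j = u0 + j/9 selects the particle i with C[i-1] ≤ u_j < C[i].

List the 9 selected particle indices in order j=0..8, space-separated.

C = [4/35, 11/35, 13/35, 19/35, 3/5, 27/35, 27/35, 27/35, 1]
j=0: u_0=2/27 ∈ [0, 4/35) → index 0
j=1: u_1=5/27 ∈ [4/35, 11/35) → index 1
j=2: u_2=8/27 ∈ [4/35, 11/35) → index 1
j=3: u_3=11/27 ∈ [13/35, 19/35) → index 3
j=4: u_4=14/27 ∈ [13/35, 19/35) → index 3
j=5: u_5=17/27 ∈ [3/5, 27/35) → index 5
j=6: u_6=20/27 ∈ [3/5, 27/35) → index 5
j=7: u_7=23/27 ∈ [27/35, 1) → index 8
j=8: u_8=26/27 ∈ [27/35, 1) → index 8

0 1 1 3 3 5 5 8 8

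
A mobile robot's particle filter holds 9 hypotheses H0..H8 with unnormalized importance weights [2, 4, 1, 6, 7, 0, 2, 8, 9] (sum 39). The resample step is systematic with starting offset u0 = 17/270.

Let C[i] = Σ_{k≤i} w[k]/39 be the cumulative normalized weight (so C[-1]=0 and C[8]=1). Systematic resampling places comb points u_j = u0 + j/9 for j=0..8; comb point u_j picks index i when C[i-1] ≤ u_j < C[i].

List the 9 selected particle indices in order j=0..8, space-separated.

1 2 3 4 4 7 7 8 8

C = [2/39, 2/13, 7/39, 1/3, 20/39, 20/39, 22/39, 10/13, 1]
j=0: u_0=17/270 ∈ [2/39, 2/13) → index 1
j=1: u_1=47/270 ∈ [2/13, 7/39) → index 2
j=2: u_2=77/270 ∈ [7/39, 1/3) → index 3
j=3: u_3=107/270 ∈ [1/3, 20/39) → index 4
j=4: u_4=137/270 ∈ [1/3, 20/39) → index 4
j=5: u_5=167/270 ∈ [22/39, 10/13) → index 7
j=6: u_6=197/270 ∈ [22/39, 10/13) → index 7
j=7: u_7=227/270 ∈ [10/13, 1) → index 8
j=8: u_8=257/270 ∈ [10/13, 1) → index 8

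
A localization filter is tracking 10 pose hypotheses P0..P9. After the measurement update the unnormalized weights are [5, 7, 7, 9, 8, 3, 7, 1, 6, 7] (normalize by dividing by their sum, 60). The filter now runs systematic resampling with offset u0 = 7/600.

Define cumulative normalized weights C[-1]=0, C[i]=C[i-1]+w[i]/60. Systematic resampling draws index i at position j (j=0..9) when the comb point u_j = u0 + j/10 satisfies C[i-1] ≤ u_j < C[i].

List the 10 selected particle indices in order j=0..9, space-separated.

C = [1/12, 1/5, 19/60, 7/15, 3/5, 13/20, 23/30, 47/60, 53/60, 1]
j=0: u_0=7/600 ∈ [0, 1/12) → index 0
j=1: u_1=67/600 ∈ [1/12, 1/5) → index 1
j=2: u_2=127/600 ∈ [1/5, 19/60) → index 2
j=3: u_3=187/600 ∈ [1/5, 19/60) → index 2
j=4: u_4=247/600 ∈ [19/60, 7/15) → index 3
j=5: u_5=307/600 ∈ [7/15, 3/5) → index 4
j=6: u_6=367/600 ∈ [3/5, 13/20) → index 5
j=7: u_7=427/600 ∈ [13/20, 23/30) → index 6
j=8: u_8=487/600 ∈ [47/60, 53/60) → index 8
j=9: u_9=547/600 ∈ [53/60, 1) → index 9

0 1 2 2 3 4 5 6 8 9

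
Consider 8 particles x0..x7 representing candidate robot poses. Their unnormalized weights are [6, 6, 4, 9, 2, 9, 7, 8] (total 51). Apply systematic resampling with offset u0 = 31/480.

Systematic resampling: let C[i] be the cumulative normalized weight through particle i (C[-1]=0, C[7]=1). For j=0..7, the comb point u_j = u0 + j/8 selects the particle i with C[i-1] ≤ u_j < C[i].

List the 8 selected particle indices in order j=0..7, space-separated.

C = [2/17, 4/17, 16/51, 25/51, 9/17, 12/17, 43/51, 1]
j=0: u_0=31/480 ∈ [0, 2/17) → index 0
j=1: u_1=91/480 ∈ [2/17, 4/17) → index 1
j=2: u_2=151/480 ∈ [16/51, 25/51) → index 3
j=3: u_3=211/480 ∈ [16/51, 25/51) → index 3
j=4: u_4=271/480 ∈ [9/17, 12/17) → index 5
j=5: u_5=331/480 ∈ [9/17, 12/17) → index 5
j=6: u_6=391/480 ∈ [12/17, 43/51) → index 6
j=7: u_7=451/480 ∈ [43/51, 1) → index 7

0 1 3 3 5 5 6 7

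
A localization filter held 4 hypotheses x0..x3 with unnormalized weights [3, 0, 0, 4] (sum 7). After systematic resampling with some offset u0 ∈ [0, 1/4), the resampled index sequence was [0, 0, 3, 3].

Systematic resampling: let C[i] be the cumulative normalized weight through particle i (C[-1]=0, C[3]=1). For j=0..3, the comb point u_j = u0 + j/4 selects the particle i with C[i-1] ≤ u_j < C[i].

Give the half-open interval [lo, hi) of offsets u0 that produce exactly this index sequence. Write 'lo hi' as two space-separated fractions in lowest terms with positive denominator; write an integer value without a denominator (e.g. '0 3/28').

C = [3/7, 3/7, 3/7, 1]
j=0 picked index 0: u0 ∈ [0, 3/7)
j=1 picked index 0: u0 ∈ [-1/4, 5/28)
j=2 picked index 3: u0 ∈ [-1/14, 1/2)
j=3 picked index 3: u0 ∈ [-9/28, 1/4)
intersection: [0, 5/28)

0 5/28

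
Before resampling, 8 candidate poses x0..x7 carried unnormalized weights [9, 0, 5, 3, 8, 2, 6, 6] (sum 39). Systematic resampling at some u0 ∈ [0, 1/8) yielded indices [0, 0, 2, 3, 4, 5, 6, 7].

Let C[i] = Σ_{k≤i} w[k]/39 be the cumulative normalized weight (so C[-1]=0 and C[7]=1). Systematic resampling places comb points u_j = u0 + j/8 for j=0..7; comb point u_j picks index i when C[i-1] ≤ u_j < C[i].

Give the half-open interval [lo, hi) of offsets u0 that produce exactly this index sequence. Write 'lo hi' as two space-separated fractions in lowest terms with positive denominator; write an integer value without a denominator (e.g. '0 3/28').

5/312 19/312

C = [3/13, 3/13, 14/39, 17/39, 25/39, 9/13, 11/13, 1]
j=0 picked index 0: u0 ∈ [0, 3/13)
j=1 picked index 0: u0 ∈ [-1/8, 11/104)
j=2 picked index 2: u0 ∈ [-1/52, 17/156)
j=3 picked index 3: u0 ∈ [-5/312, 19/312)
j=4 picked index 4: u0 ∈ [-5/78, 11/78)
j=5 picked index 5: u0 ∈ [5/312, 7/104)
j=6 picked index 6: u0 ∈ [-3/52, 5/52)
j=7 picked index 7: u0 ∈ [-3/104, 1/8)
intersection: [5/312, 19/312)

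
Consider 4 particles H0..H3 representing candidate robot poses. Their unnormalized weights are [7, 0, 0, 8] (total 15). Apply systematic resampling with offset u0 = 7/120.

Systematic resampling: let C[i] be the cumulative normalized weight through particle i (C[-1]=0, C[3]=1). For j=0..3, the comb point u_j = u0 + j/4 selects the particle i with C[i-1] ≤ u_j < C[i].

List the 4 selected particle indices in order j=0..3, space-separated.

C = [7/15, 7/15, 7/15, 1]
j=0: u_0=7/120 ∈ [0, 7/15) → index 0
j=1: u_1=37/120 ∈ [0, 7/15) → index 0
j=2: u_2=67/120 ∈ [7/15, 1) → index 3
j=3: u_3=97/120 ∈ [7/15, 1) → index 3

0 0 3 3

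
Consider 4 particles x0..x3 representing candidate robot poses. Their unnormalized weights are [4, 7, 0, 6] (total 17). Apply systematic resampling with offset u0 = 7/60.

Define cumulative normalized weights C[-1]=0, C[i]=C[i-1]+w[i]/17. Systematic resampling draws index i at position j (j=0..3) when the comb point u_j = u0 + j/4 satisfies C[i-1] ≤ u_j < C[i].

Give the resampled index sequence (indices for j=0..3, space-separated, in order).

0 1 1 3

C = [4/17, 11/17, 11/17, 1]
j=0: u_0=7/60 ∈ [0, 4/17) → index 0
j=1: u_1=11/30 ∈ [4/17, 11/17) → index 1
j=2: u_2=37/60 ∈ [4/17, 11/17) → index 1
j=3: u_3=13/15 ∈ [11/17, 1) → index 3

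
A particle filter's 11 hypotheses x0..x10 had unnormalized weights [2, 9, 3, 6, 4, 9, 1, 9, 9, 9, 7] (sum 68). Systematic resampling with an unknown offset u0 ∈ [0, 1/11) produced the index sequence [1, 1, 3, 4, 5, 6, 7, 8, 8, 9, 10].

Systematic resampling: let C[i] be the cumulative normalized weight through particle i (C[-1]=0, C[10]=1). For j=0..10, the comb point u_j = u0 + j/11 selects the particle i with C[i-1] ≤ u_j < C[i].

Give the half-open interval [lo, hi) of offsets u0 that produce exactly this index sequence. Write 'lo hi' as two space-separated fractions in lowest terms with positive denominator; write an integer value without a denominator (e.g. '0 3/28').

C = [1/34, 11/68, 7/34, 5/17, 6/17, 33/68, 1/2, 43/68, 13/17, 61/68, 1]
j=0 picked index 1: u0 ∈ [1/34, 11/68)
j=1 picked index 1: u0 ∈ [-23/374, 53/748)
j=2 picked index 3: u0 ∈ [9/374, 21/187)
j=3 picked index 4: u0 ∈ [4/187, 15/187)
j=4 picked index 5: u0 ∈ [-2/187, 91/748)
j=5 picked index 6: u0 ∈ [23/748, 1/22)
j=6 picked index 7: u0 ∈ [-1/22, 65/748)
j=7 picked index 8: u0 ∈ [-3/748, 24/187)
j=8 picked index 8: u0 ∈ [-71/748, 7/187)
j=9 picked index 9: u0 ∈ [-10/187, 59/748)
j=10 picked index 10: u0 ∈ [-9/748, 1/11)
intersection: [23/748, 7/187)

23/748 7/187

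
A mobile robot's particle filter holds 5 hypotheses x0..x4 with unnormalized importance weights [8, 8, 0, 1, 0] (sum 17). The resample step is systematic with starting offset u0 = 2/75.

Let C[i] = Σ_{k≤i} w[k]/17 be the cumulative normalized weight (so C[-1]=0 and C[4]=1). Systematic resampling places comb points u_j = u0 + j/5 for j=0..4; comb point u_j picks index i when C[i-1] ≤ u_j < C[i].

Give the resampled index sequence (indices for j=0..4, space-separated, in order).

C = [8/17, 16/17, 16/17, 1, 1]
j=0: u_0=2/75 ∈ [0, 8/17) → index 0
j=1: u_1=17/75 ∈ [0, 8/17) → index 0
j=2: u_2=32/75 ∈ [0, 8/17) → index 0
j=3: u_3=47/75 ∈ [8/17, 16/17) → index 1
j=4: u_4=62/75 ∈ [8/17, 16/17) → index 1

0 0 0 1 1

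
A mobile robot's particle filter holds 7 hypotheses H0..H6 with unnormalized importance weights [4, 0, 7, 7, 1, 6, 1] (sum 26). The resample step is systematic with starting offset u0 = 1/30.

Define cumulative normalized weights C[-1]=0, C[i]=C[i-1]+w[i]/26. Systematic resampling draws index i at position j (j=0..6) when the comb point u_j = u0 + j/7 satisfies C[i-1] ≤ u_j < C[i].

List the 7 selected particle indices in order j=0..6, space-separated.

C = [2/13, 2/13, 11/26, 9/13, 19/26, 25/26, 1]
j=0: u_0=1/30 ∈ [0, 2/13) → index 0
j=1: u_1=37/210 ∈ [2/13, 11/26) → index 2
j=2: u_2=67/210 ∈ [2/13, 11/26) → index 2
j=3: u_3=97/210 ∈ [11/26, 9/13) → index 3
j=4: u_4=127/210 ∈ [11/26, 9/13) → index 3
j=5: u_5=157/210 ∈ [19/26, 25/26) → index 5
j=6: u_6=187/210 ∈ [19/26, 25/26) → index 5

0 2 2 3 3 5 5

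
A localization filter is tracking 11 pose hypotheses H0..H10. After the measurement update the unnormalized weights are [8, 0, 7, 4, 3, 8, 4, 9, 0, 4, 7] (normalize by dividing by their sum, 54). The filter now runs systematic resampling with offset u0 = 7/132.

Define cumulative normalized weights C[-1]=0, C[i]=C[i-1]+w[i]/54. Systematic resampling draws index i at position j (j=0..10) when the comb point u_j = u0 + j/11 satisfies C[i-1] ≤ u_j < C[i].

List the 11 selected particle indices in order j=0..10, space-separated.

0 0 2 3 5 5 6 7 7 10 10

C = [4/27, 4/27, 5/18, 19/54, 11/27, 5/9, 17/27, 43/54, 43/54, 47/54, 1]
j=0: u_0=7/132 ∈ [0, 4/27) → index 0
j=1: u_1=19/132 ∈ [0, 4/27) → index 0
j=2: u_2=31/132 ∈ [4/27, 5/18) → index 2
j=3: u_3=43/132 ∈ [5/18, 19/54) → index 3
j=4: u_4=5/12 ∈ [11/27, 5/9) → index 5
j=5: u_5=67/132 ∈ [11/27, 5/9) → index 5
j=6: u_6=79/132 ∈ [5/9, 17/27) → index 6
j=7: u_7=91/132 ∈ [17/27, 43/54) → index 7
j=8: u_8=103/132 ∈ [17/27, 43/54) → index 7
j=9: u_9=115/132 ∈ [47/54, 1) → index 10
j=10: u_10=127/132 ∈ [47/54, 1) → index 10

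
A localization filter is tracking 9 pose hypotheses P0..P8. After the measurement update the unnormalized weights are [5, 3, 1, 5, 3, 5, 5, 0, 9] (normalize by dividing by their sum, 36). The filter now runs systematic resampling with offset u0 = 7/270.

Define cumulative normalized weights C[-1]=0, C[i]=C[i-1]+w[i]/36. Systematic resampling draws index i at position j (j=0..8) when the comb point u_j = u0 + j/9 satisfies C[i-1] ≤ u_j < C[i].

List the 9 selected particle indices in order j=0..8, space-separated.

C = [5/36, 2/9, 1/4, 7/18, 17/36, 11/18, 3/4, 3/4, 1]
j=0: u_0=7/270 ∈ [0, 5/36) → index 0
j=1: u_1=37/270 ∈ [0, 5/36) → index 0
j=2: u_2=67/270 ∈ [2/9, 1/4) → index 2
j=3: u_3=97/270 ∈ [1/4, 7/18) → index 3
j=4: u_4=127/270 ∈ [7/18, 17/36) → index 4
j=5: u_5=157/270 ∈ [17/36, 11/18) → index 5
j=6: u_6=187/270 ∈ [11/18, 3/4) → index 6
j=7: u_7=217/270 ∈ [3/4, 1) → index 8
j=8: u_8=247/270 ∈ [3/4, 1) → index 8

0 0 2 3 4 5 6 8 8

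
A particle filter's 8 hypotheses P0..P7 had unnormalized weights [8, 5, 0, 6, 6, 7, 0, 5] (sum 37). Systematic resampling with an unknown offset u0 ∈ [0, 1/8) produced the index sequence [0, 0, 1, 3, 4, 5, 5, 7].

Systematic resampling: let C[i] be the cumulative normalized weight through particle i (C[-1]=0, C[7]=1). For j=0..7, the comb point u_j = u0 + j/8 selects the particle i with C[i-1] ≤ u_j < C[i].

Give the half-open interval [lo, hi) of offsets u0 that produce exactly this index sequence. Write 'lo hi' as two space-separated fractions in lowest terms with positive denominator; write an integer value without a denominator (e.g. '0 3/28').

15/296 27/296

C = [8/37, 13/37, 13/37, 19/37, 25/37, 32/37, 32/37, 1]
j=0 picked index 0: u0 ∈ [0, 8/37)
j=1 picked index 0: u0 ∈ [-1/8, 27/296)
j=2 picked index 1: u0 ∈ [-5/148, 15/148)
j=3 picked index 3: u0 ∈ [-7/296, 41/296)
j=4 picked index 4: u0 ∈ [1/74, 13/74)
j=5 picked index 5: u0 ∈ [15/296, 71/296)
j=6 picked index 5: u0 ∈ [-11/148, 17/148)
j=7 picked index 7: u0 ∈ [-3/296, 1/8)
intersection: [15/296, 27/296)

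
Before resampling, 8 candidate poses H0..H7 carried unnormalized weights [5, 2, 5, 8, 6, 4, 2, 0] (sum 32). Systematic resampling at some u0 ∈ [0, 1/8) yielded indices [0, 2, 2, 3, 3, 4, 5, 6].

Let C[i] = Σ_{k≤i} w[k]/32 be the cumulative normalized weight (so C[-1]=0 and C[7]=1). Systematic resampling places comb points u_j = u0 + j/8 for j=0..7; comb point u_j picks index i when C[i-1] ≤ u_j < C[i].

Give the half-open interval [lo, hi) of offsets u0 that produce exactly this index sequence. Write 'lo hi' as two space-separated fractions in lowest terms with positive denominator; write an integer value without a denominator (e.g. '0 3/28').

3/32 1/8

C = [5/32, 7/32, 3/8, 5/8, 13/16, 15/16, 1, 1]
j=0 picked index 0: u0 ∈ [0, 5/32)
j=1 picked index 2: u0 ∈ [3/32, 1/4)
j=2 picked index 2: u0 ∈ [-1/32, 1/8)
j=3 picked index 3: u0 ∈ [0, 1/4)
j=4 picked index 3: u0 ∈ [-1/8, 1/8)
j=5 picked index 4: u0 ∈ [0, 3/16)
j=6 picked index 5: u0 ∈ [1/16, 3/16)
j=7 picked index 6: u0 ∈ [1/16, 1/8)
intersection: [3/32, 1/8)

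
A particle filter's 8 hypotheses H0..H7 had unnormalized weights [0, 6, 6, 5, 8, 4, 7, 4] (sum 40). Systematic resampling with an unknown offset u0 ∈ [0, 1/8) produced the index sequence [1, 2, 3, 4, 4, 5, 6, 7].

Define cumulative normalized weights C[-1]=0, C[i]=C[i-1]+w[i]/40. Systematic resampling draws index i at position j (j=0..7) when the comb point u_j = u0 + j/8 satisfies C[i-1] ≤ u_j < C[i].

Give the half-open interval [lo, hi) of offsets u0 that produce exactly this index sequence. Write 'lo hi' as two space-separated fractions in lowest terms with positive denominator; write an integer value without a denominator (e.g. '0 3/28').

C = [0, 3/20, 3/10, 17/40, 5/8, 29/40, 9/10, 1]
j=0 picked index 1: u0 ∈ [0, 3/20)
j=1 picked index 2: u0 ∈ [1/40, 7/40)
j=2 picked index 3: u0 ∈ [1/20, 7/40)
j=3 picked index 4: u0 ∈ [1/20, 1/4)
j=4 picked index 4: u0 ∈ [-3/40, 1/8)
j=5 picked index 5: u0 ∈ [0, 1/10)
j=6 picked index 6: u0 ∈ [-1/40, 3/20)
j=7 picked index 7: u0 ∈ [1/40, 1/8)
intersection: [1/20, 1/10)

1/20 1/10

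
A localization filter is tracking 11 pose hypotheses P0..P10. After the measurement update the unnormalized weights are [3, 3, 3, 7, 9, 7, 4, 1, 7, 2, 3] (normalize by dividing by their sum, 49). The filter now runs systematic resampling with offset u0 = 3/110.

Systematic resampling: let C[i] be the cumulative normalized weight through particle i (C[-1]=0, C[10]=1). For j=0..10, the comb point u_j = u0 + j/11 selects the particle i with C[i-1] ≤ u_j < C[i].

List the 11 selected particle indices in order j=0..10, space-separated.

C = [3/49, 6/49, 9/49, 16/49, 25/49, 32/49, 36/49, 37/49, 44/49, 46/49, 1]
j=0: u_0=3/110 ∈ [0, 3/49) → index 0
j=1: u_1=13/110 ∈ [3/49, 6/49) → index 1
j=2: u_2=23/110 ∈ [9/49, 16/49) → index 3
j=3: u_3=3/10 ∈ [9/49, 16/49) → index 3
j=4: u_4=43/110 ∈ [16/49, 25/49) → index 4
j=5: u_5=53/110 ∈ [16/49, 25/49) → index 4
j=6: u_6=63/110 ∈ [25/49, 32/49) → index 5
j=7: u_7=73/110 ∈ [32/49, 36/49) → index 6
j=8: u_8=83/110 ∈ [36/49, 37/49) → index 7
j=9: u_9=93/110 ∈ [37/49, 44/49) → index 8
j=10: u_10=103/110 ∈ [44/49, 46/49) → index 9

0 1 3 3 4 4 5 6 7 8 9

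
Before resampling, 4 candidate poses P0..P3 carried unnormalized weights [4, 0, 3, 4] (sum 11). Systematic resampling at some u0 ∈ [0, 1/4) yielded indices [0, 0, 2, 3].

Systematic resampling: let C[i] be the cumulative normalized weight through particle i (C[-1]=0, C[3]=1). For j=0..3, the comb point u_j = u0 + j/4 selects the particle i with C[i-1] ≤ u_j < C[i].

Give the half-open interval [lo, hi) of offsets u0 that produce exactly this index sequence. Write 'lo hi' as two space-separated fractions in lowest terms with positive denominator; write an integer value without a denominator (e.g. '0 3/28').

0 5/44

C = [4/11, 4/11, 7/11, 1]
j=0 picked index 0: u0 ∈ [0, 4/11)
j=1 picked index 0: u0 ∈ [-1/4, 5/44)
j=2 picked index 2: u0 ∈ [-3/22, 3/22)
j=3 picked index 3: u0 ∈ [-5/44, 1/4)
intersection: [0, 5/44)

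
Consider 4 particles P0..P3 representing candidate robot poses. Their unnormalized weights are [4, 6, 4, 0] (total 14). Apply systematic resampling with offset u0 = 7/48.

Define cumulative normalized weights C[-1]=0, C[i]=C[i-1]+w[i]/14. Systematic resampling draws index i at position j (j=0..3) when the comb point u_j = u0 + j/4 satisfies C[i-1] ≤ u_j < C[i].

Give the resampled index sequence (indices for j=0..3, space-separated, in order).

C = [2/7, 5/7, 1, 1]
j=0: u_0=7/48 ∈ [0, 2/7) → index 0
j=1: u_1=19/48 ∈ [2/7, 5/7) → index 1
j=2: u_2=31/48 ∈ [2/7, 5/7) → index 1
j=3: u_3=43/48 ∈ [5/7, 1) → index 2

0 1 1 2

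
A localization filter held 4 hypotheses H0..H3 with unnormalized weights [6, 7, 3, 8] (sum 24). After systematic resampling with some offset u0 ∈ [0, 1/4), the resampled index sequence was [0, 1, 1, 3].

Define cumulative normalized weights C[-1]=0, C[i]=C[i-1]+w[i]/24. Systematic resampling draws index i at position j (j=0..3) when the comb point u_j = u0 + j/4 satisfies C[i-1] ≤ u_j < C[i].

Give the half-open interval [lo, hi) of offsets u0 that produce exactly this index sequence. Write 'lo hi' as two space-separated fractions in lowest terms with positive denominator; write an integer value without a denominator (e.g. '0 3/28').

C = [1/4, 13/24, 2/3, 1]
j=0 picked index 0: u0 ∈ [0, 1/4)
j=1 picked index 1: u0 ∈ [0, 7/24)
j=2 picked index 1: u0 ∈ [-1/4, 1/24)
j=3 picked index 3: u0 ∈ [-1/12, 1/4)
intersection: [0, 1/24)

0 1/24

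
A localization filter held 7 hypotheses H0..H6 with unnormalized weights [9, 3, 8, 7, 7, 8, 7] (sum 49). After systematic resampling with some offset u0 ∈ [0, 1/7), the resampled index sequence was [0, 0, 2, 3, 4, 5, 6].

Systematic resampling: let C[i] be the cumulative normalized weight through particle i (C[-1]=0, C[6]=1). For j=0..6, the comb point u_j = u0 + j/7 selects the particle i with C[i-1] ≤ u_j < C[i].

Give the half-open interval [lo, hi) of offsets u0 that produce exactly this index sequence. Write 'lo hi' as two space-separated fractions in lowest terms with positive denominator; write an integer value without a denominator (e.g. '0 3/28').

0 2/49

C = [9/49, 12/49, 20/49, 27/49, 34/49, 6/7, 1]
j=0 picked index 0: u0 ∈ [0, 9/49)
j=1 picked index 0: u0 ∈ [-1/7, 2/49)
j=2 picked index 2: u0 ∈ [-2/49, 6/49)
j=3 picked index 3: u0 ∈ [-1/49, 6/49)
j=4 picked index 4: u0 ∈ [-1/49, 6/49)
j=5 picked index 5: u0 ∈ [-1/49, 1/7)
j=6 picked index 6: u0 ∈ [0, 1/7)
intersection: [0, 2/49)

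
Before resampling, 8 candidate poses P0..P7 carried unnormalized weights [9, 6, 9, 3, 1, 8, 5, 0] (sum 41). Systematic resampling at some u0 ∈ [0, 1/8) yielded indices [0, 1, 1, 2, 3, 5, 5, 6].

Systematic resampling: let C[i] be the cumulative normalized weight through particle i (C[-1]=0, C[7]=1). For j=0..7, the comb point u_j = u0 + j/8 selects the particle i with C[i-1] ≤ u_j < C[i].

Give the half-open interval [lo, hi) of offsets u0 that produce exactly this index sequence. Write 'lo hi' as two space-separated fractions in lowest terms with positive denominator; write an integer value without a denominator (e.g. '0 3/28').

C = [9/41, 15/41, 24/41, 27/41, 28/41, 36/41, 1, 1]
j=0 picked index 0: u0 ∈ [0, 9/41)
j=1 picked index 1: u0 ∈ [31/328, 79/328)
j=2 picked index 1: u0 ∈ [-5/164, 19/164)
j=3 picked index 2: u0 ∈ [-3/328, 69/328)
j=4 picked index 3: u0 ∈ [7/82, 13/82)
j=5 picked index 5: u0 ∈ [19/328, 83/328)
j=6 picked index 5: u0 ∈ [-11/164, 21/164)
j=7 picked index 6: u0 ∈ [1/328, 1/8)
intersection: [31/328, 19/164)

31/328 19/164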